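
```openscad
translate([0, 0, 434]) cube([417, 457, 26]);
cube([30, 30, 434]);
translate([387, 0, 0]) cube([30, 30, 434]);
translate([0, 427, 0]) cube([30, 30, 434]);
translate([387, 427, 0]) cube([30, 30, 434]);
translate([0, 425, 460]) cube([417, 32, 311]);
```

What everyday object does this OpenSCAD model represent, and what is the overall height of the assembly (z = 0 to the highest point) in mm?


A chair. The overall height is 771 mm.

A slab on four corner posts with a tall panel at the back — a chair. The seat slab sits at z = 434 with thickness 26, and the 311 mm backrest starts at the seat top, so the overall height is 434 + 26 + 311 = 771 mm.


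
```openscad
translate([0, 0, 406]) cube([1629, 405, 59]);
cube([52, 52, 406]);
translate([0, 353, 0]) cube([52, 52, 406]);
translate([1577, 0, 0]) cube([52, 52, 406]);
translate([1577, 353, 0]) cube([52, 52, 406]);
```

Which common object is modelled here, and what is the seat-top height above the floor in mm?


A bench. The seat-top height is 465 mm.

A long slab on four corner posts — a bench. The slab sits at z = 406 with thickness 59, so the top is 406 + 59 = 465 mm.


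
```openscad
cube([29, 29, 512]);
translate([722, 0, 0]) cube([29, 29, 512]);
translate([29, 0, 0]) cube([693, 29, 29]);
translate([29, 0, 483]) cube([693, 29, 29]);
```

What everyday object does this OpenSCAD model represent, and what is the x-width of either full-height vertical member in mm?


A picture frame. The border width is 29 mm.

Four thin pieces enclosing a rectangular opening — a picture frame. The two full-height stiles are 512 mm tall; the top rail sits at z = 483 and is 29 mm tall, so the border above the opening is 512 − 483 = 29 mm, matching the stile x-width.


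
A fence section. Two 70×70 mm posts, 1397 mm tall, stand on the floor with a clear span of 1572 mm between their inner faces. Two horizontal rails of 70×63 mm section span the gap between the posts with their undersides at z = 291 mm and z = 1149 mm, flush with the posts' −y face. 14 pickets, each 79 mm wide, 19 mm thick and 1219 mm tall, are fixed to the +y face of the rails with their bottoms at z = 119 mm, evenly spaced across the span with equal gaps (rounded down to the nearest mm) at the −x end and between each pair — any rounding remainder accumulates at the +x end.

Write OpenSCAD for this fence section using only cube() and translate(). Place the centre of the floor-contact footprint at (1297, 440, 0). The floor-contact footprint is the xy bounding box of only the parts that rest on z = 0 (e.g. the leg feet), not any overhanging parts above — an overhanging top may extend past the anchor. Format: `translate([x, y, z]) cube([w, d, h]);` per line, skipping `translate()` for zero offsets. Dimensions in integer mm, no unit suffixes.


translate([441, 405, 0]) cube([70, 70, 1397]);
translate([2083, 405, 0]) cube([70, 70, 1397]);
translate([511, 405, 291]) cube([1572, 70, 63]);
translate([511, 405, 1149]) cube([1572, 70, 63]);
translate([542, 475, 119]) cube([79, 19, 1219]);
translate([652, 475, 119]) cube([79, 19, 1219]);
translate([762, 475, 119]) cube([79, 19, 1219]);
translate([872, 475, 119]) cube([79, 19, 1219]);
translate([982, 475, 119]) cube([79, 19, 1219]);
translate([1092, 475, 119]) cube([79, 19, 1219]);
translate([1202, 475, 119]) cube([79, 19, 1219]);
translate([1312, 475, 119]) cube([79, 19, 1219]);
translate([1422, 475, 119]) cube([79, 19, 1219]);
translate([1532, 475, 119]) cube([79, 19, 1219]);
translate([1642, 475, 119]) cube([79, 19, 1219]);
translate([1752, 475, 119]) cube([79, 19, 1219]);
translate([1862, 475, 119]) cube([79, 19, 1219]);
translate([1972, 475, 119]) cube([79, 19, 1219]);


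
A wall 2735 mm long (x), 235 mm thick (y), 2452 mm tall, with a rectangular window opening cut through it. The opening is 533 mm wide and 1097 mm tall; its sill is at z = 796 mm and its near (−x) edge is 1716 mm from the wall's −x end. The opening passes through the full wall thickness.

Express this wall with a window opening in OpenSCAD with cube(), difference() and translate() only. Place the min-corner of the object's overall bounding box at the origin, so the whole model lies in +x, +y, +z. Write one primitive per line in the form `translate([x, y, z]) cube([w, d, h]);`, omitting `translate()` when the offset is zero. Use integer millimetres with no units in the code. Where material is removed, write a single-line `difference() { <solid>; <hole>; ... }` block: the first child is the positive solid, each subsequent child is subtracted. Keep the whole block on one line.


difference() { cube([2735, 235, 2452]); translate([1716, 0, 796]) cube([533, 235, 1097]); }


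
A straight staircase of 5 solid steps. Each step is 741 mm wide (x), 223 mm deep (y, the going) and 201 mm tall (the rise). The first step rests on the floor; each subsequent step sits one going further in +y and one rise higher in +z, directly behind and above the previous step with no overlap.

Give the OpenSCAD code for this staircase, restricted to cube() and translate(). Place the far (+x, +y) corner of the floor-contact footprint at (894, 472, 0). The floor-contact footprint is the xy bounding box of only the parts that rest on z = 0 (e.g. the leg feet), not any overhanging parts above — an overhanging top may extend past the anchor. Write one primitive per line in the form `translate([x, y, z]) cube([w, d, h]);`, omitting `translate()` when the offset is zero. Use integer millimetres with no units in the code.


translate([153, 249, 0]) cube([741, 223, 201]);
translate([153, 472, 201]) cube([741, 223, 201]);
translate([153, 695, 402]) cube([741, 223, 201]);
translate([153, 918, 603]) cube([741, 223, 201]);
translate([153, 1141, 804]) cube([741, 223, 201]);


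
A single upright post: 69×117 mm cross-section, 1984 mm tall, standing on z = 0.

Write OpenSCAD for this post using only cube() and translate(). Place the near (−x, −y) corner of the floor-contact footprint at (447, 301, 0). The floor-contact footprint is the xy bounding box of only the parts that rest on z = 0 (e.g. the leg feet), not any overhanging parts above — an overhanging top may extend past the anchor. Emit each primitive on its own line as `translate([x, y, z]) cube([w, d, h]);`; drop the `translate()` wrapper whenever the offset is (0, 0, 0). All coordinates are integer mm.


translate([447, 301, 0]) cube([69, 117, 1984]);


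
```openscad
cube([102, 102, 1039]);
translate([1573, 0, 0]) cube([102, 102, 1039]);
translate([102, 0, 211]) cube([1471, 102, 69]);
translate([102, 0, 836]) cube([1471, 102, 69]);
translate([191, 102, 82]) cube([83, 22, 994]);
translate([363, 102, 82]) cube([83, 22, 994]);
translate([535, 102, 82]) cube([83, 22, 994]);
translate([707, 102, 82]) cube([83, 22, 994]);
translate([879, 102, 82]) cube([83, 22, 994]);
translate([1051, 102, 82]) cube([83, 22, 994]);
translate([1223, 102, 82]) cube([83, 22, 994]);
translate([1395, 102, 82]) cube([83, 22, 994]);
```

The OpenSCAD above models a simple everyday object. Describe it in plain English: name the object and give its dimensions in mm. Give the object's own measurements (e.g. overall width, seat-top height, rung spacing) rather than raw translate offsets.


A fence section. Two 102×102 mm posts, 1039 mm tall, stand on the floor with a clear span of 1471 mm between their inner faces. Two horizontal rails of 102×69 mm section span the gap between the posts with their undersides at z = 211 mm and z = 836 mm, flush with the posts' −y face. 8 pickets, each 83 mm wide, 22 mm thick and 994 mm tall, are fixed to the +y face of the rails with their bottoms at z = 82 mm, spaced across the span with a 89 mm gap after the −x post and between neighbouring pickets, with 95 mm left before the +x post.


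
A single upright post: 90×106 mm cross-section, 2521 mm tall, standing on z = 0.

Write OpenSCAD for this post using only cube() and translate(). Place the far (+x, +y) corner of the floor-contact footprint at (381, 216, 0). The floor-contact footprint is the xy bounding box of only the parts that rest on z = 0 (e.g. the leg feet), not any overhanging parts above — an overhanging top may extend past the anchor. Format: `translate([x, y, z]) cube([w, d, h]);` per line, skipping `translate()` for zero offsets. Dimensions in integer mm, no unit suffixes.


translate([291, 110, 0]) cube([90, 106, 2521]);


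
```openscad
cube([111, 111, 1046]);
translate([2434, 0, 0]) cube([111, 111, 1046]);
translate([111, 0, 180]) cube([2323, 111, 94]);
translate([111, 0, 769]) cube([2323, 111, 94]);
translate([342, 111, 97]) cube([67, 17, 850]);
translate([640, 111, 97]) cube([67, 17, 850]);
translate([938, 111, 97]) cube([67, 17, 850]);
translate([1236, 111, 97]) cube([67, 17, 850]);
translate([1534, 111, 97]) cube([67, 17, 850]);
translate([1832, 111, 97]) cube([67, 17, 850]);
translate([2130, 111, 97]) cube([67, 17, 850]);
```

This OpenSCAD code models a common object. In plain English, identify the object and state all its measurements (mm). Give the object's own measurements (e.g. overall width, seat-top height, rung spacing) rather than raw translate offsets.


A fence section. Two 111×111 mm posts, 1046 mm tall, stand on the floor with a clear span of 2323 mm between their inner faces. Two horizontal rails of 111×94 mm section span the gap between the posts with their undersides at z = 180 mm and z = 769 mm, flush with the posts' −y face. 7 pickets, each 67 mm wide, 17 mm thick and 850 mm tall, are fixed to the +y face of the rails with their bottoms at z = 97 mm, spaced across the span with a 231 mm gap after the −x post and between neighbouring pickets, with 237 mm left before the +x post.


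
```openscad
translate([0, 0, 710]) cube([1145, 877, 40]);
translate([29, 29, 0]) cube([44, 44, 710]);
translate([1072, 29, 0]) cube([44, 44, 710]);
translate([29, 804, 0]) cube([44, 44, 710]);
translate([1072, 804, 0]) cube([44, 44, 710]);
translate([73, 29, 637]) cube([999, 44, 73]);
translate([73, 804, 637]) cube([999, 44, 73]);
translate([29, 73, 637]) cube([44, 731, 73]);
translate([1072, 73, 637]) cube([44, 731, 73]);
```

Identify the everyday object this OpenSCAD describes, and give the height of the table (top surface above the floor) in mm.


A table. The table height is 750 mm.

A 1145×877×40 slab sits at z = 710 on four 44 mm square posts — a table. The top surface is at 710 + 40 = 750 mm.


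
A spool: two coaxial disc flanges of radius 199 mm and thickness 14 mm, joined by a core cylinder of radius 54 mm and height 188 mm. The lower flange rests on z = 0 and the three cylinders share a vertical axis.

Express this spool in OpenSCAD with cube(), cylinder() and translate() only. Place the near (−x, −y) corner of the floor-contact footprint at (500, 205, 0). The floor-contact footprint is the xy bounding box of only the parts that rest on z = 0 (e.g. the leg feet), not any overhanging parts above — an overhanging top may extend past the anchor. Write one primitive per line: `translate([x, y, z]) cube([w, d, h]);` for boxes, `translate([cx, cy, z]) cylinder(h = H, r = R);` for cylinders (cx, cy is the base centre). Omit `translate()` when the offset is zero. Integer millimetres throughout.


translate([699, 404, 0]) cylinder(h = 14, r = 199);
translate([699, 404, 14]) cylinder(h = 188, r = 54);
translate([699, 404, 202]) cylinder(h = 14, r = 199);


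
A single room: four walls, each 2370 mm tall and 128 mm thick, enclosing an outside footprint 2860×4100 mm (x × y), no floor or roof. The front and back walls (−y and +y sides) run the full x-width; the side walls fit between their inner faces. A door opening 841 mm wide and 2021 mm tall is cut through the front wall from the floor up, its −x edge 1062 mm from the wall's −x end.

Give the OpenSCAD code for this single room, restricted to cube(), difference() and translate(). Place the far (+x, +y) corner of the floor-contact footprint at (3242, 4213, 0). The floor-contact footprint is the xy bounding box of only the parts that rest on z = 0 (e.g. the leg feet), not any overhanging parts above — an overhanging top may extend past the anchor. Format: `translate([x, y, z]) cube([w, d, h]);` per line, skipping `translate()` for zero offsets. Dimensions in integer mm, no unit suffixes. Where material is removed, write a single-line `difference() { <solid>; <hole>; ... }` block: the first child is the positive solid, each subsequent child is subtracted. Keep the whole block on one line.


difference() { translate([382, 113, 0]) cube([2860, 128, 2370]); translate([1444, 113, 0]) cube([841, 128, 2021]); }
translate([382, 4085, 0]) cube([2860, 128, 2370]);
translate([382, 241, 0]) cube([128, 3844, 2370]);
translate([3114, 241, 0]) cube([128, 3844, 2370]);


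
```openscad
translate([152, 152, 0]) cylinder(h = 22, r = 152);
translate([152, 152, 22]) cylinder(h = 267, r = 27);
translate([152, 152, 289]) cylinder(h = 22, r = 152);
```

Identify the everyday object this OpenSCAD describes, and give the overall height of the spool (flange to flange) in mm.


A spool. The overall height is 311 mm.

Three coaxial cylinders, large–small–large — a spool. Two 22 mm flanges and a 267 mm core give 22 + 267 + 22 = 311 mm.


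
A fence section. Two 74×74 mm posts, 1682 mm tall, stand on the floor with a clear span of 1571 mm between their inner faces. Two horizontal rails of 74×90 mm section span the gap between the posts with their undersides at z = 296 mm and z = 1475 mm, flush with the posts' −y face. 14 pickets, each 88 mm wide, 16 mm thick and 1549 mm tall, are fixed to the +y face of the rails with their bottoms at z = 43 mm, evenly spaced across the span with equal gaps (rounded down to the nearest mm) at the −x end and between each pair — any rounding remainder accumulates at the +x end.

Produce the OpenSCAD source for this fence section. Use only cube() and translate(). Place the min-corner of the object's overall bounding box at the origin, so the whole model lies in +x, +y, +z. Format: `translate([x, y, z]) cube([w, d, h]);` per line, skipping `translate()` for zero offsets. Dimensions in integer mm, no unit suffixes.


cube([74, 74, 1682]);
translate([1645, 0, 0]) cube([74, 74, 1682]);
translate([74, 0, 296]) cube([1571, 74, 90]);
translate([74, 0, 1475]) cube([1571, 74, 90]);
translate([96, 74, 43]) cube([88, 16, 1549]);
translate([206, 74, 43]) cube([88, 16, 1549]);
translate([316, 74, 43]) cube([88, 16, 1549]);
translate([426, 74, 43]) cube([88, 16, 1549]);
translate([536, 74, 43]) cube([88, 16, 1549]);
translate([646, 74, 43]) cube([88, 16, 1549]);
translate([756, 74, 43]) cube([88, 16, 1549]);
translate([866, 74, 43]) cube([88, 16, 1549]);
translate([976, 74, 43]) cube([88, 16, 1549]);
translate([1086, 74, 43]) cube([88, 16, 1549]);
translate([1196, 74, 43]) cube([88, 16, 1549]);
translate([1306, 74, 43]) cube([88, 16, 1549]);
translate([1416, 74, 43]) cube([88, 16, 1549]);
translate([1526, 74, 43]) cube([88, 16, 1549]);


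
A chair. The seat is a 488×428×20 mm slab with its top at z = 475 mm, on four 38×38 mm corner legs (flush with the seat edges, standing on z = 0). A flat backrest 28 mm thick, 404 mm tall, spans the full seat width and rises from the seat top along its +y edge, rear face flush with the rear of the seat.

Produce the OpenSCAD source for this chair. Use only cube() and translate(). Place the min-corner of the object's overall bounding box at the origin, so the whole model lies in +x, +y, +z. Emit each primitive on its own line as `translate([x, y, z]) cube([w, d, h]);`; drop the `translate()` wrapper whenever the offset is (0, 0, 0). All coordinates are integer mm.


translate([0, 0, 455]) cube([488, 428, 20]);
cube([38, 38, 455]);
translate([450, 0, 0]) cube([38, 38, 455]);
translate([0, 390, 0]) cube([38, 38, 455]);
translate([450, 390, 0]) cube([38, 38, 455]);
translate([0, 400, 475]) cube([488, 28, 404]);


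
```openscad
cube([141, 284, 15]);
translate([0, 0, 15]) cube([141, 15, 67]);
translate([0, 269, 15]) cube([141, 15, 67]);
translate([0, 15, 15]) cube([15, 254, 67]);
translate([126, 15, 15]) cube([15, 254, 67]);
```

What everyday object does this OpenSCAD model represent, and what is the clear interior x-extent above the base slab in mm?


An open box. The internal width is 111 mm.

A 141×284 base slab with four walls standing on it — an open box. The base is 141 mm wide and the walls are 15 mm thick, so the internal width is 141 − 2 × 15 = 111 mm.


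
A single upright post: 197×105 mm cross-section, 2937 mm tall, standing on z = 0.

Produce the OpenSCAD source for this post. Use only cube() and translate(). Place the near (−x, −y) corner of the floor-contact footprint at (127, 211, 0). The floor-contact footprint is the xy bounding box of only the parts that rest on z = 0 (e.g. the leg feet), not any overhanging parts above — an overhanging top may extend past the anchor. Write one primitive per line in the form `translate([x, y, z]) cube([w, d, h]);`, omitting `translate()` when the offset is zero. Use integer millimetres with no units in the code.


translate([127, 211, 0]) cube([197, 105, 2937]);


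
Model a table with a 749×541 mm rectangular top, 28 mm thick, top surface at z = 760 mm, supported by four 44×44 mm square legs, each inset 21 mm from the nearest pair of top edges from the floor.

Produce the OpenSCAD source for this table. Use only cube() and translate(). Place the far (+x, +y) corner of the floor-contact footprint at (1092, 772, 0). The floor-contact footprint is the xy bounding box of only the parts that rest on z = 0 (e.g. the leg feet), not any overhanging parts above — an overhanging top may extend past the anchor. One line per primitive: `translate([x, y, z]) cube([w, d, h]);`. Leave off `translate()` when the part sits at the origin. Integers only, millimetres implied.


translate([364, 252, 732]) cube([749, 541, 28]);
translate([385, 273, 0]) cube([44, 44, 732]);
translate([1048, 273, 0]) cube([44, 44, 732]);
translate([385, 728, 0]) cube([44, 44, 732]);
translate([1048, 728, 0]) cube([44, 44, 732]);


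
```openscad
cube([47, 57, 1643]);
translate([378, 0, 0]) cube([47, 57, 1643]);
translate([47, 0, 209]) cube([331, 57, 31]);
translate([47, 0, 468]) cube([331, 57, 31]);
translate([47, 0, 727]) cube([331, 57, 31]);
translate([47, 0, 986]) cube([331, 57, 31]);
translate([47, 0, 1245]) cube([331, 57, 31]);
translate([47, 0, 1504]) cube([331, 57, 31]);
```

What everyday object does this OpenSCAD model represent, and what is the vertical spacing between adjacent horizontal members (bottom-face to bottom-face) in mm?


A ladder. The rung spacing is 259 mm.

Two tall 47×57 posts with 6 short bars between them — a ladder. Adjacent rungs sit at z = 209 and z = 468, so the spacing is 468 − 209 = 259 mm.


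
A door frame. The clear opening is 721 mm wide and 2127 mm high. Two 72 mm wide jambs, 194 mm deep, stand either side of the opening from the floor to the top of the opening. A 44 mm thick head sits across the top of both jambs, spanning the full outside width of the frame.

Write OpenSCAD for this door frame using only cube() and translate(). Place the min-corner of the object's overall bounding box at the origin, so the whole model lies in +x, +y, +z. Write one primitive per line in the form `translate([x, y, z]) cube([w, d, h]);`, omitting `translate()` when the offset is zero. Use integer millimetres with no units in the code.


cube([72, 194, 2127]);
translate([793, 0, 0]) cube([72, 194, 2127]);
translate([0, 0, 2127]) cube([865, 194, 44]);


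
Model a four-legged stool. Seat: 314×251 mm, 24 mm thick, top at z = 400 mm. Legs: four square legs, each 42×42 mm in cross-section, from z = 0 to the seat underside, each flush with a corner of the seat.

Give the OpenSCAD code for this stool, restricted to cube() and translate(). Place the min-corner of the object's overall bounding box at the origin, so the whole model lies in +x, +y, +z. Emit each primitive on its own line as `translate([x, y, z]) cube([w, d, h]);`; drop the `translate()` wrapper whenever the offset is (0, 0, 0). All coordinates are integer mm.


// leg_h = 400 - 24 = 376
translate([0, 0, 376]) cube([314, 251, 24]);
cube([42, 42, 376]);
translate([272, 0, 0]) cube([42, 42, 376]);
translate([0, 209, 0]) cube([42, 42, 376]);
translate([272, 209, 0]) cube([42, 42, 376]);


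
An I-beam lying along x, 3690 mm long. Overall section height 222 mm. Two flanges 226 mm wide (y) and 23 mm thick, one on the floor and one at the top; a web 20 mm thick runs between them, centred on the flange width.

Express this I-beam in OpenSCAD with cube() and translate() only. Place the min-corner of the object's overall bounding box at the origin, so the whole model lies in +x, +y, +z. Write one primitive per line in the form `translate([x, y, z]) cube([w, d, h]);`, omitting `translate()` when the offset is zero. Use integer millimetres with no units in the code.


cube([3690, 226, 23]);
translate([0, 103, 23]) cube([3690, 20, 176]);
translate([0, 0, 199]) cube([3690, 226, 23]);


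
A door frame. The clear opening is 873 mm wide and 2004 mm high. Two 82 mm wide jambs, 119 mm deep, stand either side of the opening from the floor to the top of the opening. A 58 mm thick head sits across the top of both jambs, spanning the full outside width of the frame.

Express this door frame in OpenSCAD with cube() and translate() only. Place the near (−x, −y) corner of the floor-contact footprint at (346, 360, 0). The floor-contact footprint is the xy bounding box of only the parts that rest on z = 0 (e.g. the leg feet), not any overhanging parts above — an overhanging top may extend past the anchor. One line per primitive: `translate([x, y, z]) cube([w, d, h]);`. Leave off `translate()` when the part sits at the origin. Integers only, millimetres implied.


translate([346, 360, 0]) cube([82, 119, 2004]);
translate([1301, 360, 0]) cube([82, 119, 2004]);
translate([346, 360, 2004]) cube([1037, 119, 58]);


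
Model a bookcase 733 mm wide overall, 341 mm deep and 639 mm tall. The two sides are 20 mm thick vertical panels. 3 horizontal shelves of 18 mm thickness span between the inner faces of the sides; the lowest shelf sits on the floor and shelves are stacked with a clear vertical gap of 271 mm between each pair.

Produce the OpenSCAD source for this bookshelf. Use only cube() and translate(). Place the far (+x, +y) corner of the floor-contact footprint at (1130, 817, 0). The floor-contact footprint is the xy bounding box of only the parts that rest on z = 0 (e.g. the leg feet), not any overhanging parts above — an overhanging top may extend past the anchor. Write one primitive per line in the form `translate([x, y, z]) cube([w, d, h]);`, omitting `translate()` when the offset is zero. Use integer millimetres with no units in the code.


translate([397, 476, 0]) cube([20, 341, 639]);
translate([1110, 476, 0]) cube([20, 341, 639]);
translate([417, 476, 0]) cube([693, 341, 18]);
translate([417, 476, 289]) cube([693, 341, 18]);
translate([417, 476, 578]) cube([693, 341, 18]);


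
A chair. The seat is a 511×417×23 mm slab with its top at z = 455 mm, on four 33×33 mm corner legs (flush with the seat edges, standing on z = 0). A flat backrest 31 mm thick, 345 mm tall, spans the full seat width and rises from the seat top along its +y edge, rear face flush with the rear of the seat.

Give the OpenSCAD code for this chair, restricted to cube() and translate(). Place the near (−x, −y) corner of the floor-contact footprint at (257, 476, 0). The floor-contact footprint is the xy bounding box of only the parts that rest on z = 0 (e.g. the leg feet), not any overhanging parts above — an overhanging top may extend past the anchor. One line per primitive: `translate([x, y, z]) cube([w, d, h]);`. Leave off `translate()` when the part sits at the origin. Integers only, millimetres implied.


// leg_h = 455 - 23 = 432
translate([257, 476, 432]) cube([511, 417, 23]);
translate([257, 476, 0]) cube([33, 33, 432]);
translate([735, 476, 0]) cube([33, 33, 432]);
translate([257, 860, 0]) cube([33, 33, 432]);
translate([735, 860, 0]) cube([33, 33, 432]);
translate([257, 862, 455]) cube([511, 31, 345]);


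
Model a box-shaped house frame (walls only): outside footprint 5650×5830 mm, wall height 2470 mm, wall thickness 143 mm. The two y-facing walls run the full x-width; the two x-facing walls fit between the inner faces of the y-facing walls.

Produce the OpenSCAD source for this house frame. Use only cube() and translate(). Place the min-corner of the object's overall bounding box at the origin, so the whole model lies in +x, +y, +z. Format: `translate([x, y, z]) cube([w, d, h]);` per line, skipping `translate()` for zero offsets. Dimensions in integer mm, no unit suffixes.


cube([5650, 143, 2470]);
translate([0, 5687, 0]) cube([5650, 143, 2470]);
translate([0, 143, 0]) cube([143, 5544, 2470]);
translate([5507, 143, 0]) cube([143, 5544, 2470]);


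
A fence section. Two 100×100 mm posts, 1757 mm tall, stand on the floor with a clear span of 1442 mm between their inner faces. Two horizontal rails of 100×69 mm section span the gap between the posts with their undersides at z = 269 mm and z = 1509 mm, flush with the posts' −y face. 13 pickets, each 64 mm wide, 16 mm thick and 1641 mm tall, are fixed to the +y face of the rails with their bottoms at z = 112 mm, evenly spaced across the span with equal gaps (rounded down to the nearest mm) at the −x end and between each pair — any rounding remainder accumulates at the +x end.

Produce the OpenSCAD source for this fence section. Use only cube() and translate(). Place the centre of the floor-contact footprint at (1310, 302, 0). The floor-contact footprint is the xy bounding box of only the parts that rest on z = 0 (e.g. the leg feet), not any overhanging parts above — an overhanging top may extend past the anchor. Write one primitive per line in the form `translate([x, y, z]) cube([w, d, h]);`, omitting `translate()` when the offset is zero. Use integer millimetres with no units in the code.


translate([489, 252, 0]) cube([100, 100, 1757]);
translate([2031, 252, 0]) cube([100, 100, 1757]);
translate([589, 252, 269]) cube([1442, 100, 69]);
translate([589, 252, 1509]) cube([1442, 100, 69]);
translate([632, 352, 112]) cube([64, 16, 1641]);
translate([739, 352, 112]) cube([64, 16, 1641]);
translate([846, 352, 112]) cube([64, 16, 1641]);
translate([953, 352, 112]) cube([64, 16, 1641]);
translate([1060, 352, 112]) cube([64, 16, 1641]);
translate([1167, 352, 112]) cube([64, 16, 1641]);
translate([1274, 352, 112]) cube([64, 16, 1641]);
translate([1381, 352, 112]) cube([64, 16, 1641]);
translate([1488, 352, 112]) cube([64, 16, 1641]);
translate([1595, 352, 112]) cube([64, 16, 1641]);
translate([1702, 352, 112]) cube([64, 16, 1641]);
translate([1809, 352, 112]) cube([64, 16, 1641]);
translate([1916, 352, 112]) cube([64, 16, 1641]);


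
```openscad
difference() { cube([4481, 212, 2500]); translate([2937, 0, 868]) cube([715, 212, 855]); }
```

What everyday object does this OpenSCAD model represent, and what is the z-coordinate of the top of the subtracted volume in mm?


A wall with a window opening. The window head height is 1723 mm.

A wall with a rectangular opening subtracted — a window. Sill at z = 868, opening 855 mm tall, so the head is at 868 + 855 = 1723 mm.


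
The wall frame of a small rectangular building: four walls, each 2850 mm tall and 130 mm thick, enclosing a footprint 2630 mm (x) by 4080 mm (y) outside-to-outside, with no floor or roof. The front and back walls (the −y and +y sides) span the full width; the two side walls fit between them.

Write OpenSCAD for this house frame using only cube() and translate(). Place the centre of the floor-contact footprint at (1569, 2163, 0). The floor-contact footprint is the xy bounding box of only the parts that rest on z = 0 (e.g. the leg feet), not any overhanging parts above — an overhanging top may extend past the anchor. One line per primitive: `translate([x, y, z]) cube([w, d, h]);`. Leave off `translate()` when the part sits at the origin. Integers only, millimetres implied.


translate([254, 123, 0]) cube([2630, 130, 2850]);
translate([254, 4073, 0]) cube([2630, 130, 2850]);
translate([254, 253, 0]) cube([130, 3820, 2850]);
translate([2754, 253, 0]) cube([130, 3820, 2850]);


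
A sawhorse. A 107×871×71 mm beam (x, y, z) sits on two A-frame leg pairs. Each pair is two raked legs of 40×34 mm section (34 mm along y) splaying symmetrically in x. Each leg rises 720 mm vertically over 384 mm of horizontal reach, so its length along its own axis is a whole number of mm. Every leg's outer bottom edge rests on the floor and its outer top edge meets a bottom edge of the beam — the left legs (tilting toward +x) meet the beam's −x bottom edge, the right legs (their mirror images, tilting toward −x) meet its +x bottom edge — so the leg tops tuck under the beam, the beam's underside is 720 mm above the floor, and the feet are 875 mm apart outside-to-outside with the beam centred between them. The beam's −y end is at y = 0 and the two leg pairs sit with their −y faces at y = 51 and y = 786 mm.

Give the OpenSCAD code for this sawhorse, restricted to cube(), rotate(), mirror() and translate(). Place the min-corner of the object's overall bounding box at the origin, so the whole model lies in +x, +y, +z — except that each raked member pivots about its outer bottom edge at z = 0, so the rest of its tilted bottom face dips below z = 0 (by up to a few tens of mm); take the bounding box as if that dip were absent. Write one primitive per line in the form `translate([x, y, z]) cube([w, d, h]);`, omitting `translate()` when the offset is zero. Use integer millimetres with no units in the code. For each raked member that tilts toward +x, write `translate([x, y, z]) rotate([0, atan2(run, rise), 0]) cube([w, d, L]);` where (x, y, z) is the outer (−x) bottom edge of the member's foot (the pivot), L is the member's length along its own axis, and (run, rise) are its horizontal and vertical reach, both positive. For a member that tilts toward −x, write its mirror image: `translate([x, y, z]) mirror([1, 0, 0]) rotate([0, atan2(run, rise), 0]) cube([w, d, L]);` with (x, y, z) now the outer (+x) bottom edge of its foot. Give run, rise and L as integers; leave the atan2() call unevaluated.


translate([384, 0, 720]) cube([107, 871, 71]);
translate([0, 51, 0]) rotate([0, atan2(384, 720), 0]) cube([40, 34, 816]);
translate([875, 51, 0]) mirror([1, 0, 0]) rotate([0, atan2(384, 720), 0]) cube([40, 34, 816]);
translate([0, 786, 0]) rotate([0, atan2(384, 720), 0]) cube([40, 34, 816]);
translate([875, 786, 0]) mirror([1, 0, 0]) rotate([0, atan2(384, 720), 0]) cube([40, 34, 816]);


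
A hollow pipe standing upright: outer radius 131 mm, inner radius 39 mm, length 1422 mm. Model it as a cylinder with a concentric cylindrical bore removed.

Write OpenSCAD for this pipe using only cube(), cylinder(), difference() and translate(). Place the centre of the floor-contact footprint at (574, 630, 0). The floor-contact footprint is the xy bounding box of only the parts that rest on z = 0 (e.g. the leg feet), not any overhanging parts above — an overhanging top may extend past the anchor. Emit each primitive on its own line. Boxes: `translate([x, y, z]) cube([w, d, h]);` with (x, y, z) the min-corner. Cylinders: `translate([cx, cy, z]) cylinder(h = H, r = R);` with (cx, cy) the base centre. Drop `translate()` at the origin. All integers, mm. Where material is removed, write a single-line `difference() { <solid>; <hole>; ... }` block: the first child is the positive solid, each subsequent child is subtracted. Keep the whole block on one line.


difference() { translate([574, 630, 0]) cylinder(h = 1422, r = 131); translate([574, 630, 0]) cylinder(h = 1422, r = 39); }


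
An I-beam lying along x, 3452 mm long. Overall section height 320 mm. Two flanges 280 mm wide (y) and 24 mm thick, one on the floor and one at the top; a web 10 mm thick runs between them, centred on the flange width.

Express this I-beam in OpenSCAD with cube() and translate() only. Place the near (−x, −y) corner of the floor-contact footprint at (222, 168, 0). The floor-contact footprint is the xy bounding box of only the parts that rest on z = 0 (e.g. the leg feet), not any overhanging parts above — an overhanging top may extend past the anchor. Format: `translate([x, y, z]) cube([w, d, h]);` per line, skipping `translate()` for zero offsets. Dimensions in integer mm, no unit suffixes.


translate([222, 168, 0]) cube([3452, 280, 24]);
translate([222, 303, 24]) cube([3452, 10, 272]);
translate([222, 168, 296]) cube([3452, 280, 24]);


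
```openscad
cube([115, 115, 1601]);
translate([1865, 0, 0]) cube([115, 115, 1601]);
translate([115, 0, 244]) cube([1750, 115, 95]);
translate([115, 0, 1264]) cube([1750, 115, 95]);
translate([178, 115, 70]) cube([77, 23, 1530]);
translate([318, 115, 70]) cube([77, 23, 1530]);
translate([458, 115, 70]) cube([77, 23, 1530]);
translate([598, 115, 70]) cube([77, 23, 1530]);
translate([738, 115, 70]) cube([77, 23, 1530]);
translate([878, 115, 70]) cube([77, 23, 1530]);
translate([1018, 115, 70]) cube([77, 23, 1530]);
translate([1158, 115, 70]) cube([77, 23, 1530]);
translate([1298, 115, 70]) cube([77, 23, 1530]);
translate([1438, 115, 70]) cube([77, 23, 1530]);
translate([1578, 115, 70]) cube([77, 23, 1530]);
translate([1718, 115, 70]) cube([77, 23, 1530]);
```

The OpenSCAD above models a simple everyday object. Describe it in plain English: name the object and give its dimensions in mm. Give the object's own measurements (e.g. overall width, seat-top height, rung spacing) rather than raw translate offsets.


A fence section. Two 115×115 mm posts, 1601 mm tall, stand on the floor with a clear span of 1750 mm between their inner faces. Two horizontal rails of 115×95 mm section span the gap between the posts with their undersides at z = 244 mm and z = 1264 mm, flush with the posts' −y face. 12 pickets, each 77 mm wide, 23 mm thick and 1530 mm tall, are fixed to the +y face of the rails with their bottoms at z = 70 mm, spaced across the span with a 63 mm gap after the −x post and between neighbouring pickets, with 70 mm left before the +x post.


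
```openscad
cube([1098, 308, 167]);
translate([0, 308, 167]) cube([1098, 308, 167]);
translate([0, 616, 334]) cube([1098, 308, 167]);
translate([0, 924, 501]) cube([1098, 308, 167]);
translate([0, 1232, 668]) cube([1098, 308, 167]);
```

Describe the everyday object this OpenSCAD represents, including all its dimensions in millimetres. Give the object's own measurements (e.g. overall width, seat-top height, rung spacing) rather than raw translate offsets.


A straight staircase of 5 solid steps. Each step is 1098 mm wide (x), 308 mm deep (y, the going) and 167 mm tall (the rise). The first step rests on the floor; each subsequent step sits one going further in +y and one rise higher in +z, directly behind and above the previous step with no overlap.


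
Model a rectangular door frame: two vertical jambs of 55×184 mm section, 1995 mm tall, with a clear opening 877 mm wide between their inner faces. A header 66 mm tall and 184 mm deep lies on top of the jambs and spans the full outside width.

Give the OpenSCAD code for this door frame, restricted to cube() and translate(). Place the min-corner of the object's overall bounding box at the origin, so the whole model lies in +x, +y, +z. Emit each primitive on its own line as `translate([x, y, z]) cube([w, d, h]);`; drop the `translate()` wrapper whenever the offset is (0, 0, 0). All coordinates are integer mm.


cube([55, 184, 1995]);
translate([932, 0, 0]) cube([55, 184, 1995]);
translate([0, 0, 1995]) cube([987, 184, 66]);


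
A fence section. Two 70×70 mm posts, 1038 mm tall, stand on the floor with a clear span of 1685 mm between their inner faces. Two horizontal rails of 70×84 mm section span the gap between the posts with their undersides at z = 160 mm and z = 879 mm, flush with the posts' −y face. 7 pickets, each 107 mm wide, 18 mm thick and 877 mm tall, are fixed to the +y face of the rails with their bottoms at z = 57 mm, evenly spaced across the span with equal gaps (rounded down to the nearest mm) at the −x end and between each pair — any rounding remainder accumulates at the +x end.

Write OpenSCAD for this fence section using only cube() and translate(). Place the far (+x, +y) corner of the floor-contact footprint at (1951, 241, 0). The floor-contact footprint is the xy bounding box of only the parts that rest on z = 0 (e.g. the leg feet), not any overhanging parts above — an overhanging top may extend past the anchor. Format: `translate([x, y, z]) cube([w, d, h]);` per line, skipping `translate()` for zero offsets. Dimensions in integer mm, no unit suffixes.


translate([126, 171, 0]) cube([70, 70, 1038]);
translate([1881, 171, 0]) cube([70, 70, 1038]);
translate([196, 171, 160]) cube([1685, 70, 84]);
translate([196, 171, 879]) cube([1685, 70, 84]);
translate([313, 241, 57]) cube([107, 18, 877]);
translate([537, 241, 57]) cube([107, 18, 877]);
translate([761, 241, 57]) cube([107, 18, 877]);
translate([985, 241, 57]) cube([107, 18, 877]);
translate([1209, 241, 57]) cube([107, 18, 877]);
translate([1433, 241, 57]) cube([107, 18, 877]);
translate([1657, 241, 57]) cube([107, 18, 877]);


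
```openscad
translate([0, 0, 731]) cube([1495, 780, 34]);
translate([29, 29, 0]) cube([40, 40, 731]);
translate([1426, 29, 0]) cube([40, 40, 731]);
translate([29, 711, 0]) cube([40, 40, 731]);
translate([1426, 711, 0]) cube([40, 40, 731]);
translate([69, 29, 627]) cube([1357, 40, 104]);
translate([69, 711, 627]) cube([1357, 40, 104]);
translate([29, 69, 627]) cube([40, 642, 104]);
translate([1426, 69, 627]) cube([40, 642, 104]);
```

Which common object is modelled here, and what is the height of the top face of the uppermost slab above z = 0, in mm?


A table. The table height is 765 mm.

A 1495×780×34 slab sits at z = 731 on four 40 mm square posts — a table. The top surface is at 731 + 34 = 765 mm.


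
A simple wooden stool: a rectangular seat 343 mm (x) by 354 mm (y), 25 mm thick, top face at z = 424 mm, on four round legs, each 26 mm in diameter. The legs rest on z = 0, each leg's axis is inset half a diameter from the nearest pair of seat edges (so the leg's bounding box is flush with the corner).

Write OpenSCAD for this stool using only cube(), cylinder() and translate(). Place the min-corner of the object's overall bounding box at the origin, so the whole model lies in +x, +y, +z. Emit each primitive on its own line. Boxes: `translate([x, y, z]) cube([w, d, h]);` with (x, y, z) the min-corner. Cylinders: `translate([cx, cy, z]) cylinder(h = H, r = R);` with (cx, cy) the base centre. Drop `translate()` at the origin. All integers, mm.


translate([0, 0, 399]) cube([343, 354, 25]);
translate([13, 13, 0]) cylinder(h = 399, r = 13);
translate([330, 13, 0]) cylinder(h = 399, r = 13);
translate([13, 341, 0]) cylinder(h = 399, r = 13);
translate([330, 341, 0]) cylinder(h = 399, r = 13);


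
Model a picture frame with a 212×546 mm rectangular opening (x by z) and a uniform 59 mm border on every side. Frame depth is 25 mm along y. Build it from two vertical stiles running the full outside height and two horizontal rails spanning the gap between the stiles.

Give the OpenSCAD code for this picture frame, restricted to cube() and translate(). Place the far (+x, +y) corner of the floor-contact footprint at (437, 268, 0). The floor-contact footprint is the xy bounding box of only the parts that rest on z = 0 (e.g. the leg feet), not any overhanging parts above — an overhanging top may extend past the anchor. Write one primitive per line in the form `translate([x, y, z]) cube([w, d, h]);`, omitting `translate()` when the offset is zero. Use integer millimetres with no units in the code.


translate([107, 243, 0]) cube([59, 25, 664]);
translate([378, 243, 0]) cube([59, 25, 664]);
translate([166, 243, 0]) cube([212, 25, 59]);
translate([166, 243, 605]) cube([212, 25, 59]);


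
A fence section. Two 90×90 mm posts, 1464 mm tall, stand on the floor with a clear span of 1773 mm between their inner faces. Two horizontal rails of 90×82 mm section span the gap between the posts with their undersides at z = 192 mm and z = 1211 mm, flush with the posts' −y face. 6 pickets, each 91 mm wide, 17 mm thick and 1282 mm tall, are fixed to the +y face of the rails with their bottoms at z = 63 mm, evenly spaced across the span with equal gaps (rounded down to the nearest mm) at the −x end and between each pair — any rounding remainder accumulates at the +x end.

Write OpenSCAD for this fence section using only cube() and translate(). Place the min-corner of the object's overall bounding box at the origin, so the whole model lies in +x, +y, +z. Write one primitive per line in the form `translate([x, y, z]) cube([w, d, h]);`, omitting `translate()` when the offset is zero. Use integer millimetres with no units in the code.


cube([90, 90, 1464]);
translate([1863, 0, 0]) cube([90, 90, 1464]);
translate([90, 0, 192]) cube([1773, 90, 82]);
translate([90, 0, 1211]) cube([1773, 90, 82]);
translate([265, 90, 63]) cube([91, 17, 1282]);
translate([531, 90, 63]) cube([91, 17, 1282]);
translate([797, 90, 63]) cube([91, 17, 1282]);
translate([1063, 90, 63]) cube([91, 17, 1282]);
translate([1329, 90, 63]) cube([91, 17, 1282]);
translate([1595, 90, 63]) cube([91, 17, 1282]);
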